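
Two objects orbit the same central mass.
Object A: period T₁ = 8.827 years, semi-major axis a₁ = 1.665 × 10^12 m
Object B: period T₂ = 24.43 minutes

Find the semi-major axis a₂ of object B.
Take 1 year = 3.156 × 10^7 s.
T₁ = 8.827 years = 2.7858 × 10^8 s
T₂ = 24.43 minutes = 1465.8 s
a₁ = 1.665 × 10^12 m
Kepler's third law: (T₂/T₁)² = (a₂/a₁)³  ⇒  a₂ = a₁ (T₂/T₁)^(2/3)
T₂/T₁ = 5.26168 × 10^-6
(T₂/T₁)^(2/3) = 0.000302517
a₂ = 1.665 × 10^12 m × 0.000302517 = 5.03691 × 10^8 m ≈ 5.037 × 10^8 m

Final answer: a₂ = 5.037 × 10^8 m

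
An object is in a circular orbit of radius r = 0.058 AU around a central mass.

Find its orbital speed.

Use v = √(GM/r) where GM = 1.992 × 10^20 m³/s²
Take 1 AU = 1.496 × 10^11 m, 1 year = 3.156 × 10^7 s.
r = 0.058 AU = 8.6768 × 10^9 m
GM = 1.992 × 10^20 m³/s²
GM/r = (1.992 × 10^20) / (8.6768 × 10^9) = 2.29578 × 10^10 m²/s²
v = √(GM/r) = 151518 m/s ≈ 31.96 AU/year

Final answer: 31.96 AU/year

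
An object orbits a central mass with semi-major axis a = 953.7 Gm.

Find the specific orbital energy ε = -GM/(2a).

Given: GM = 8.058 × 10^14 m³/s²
a = 953.7 Gm = 9.537 × 10^11 m
GM = 8.058 × 10^14 m³/s²
2a = 1.9074 × 10^12 m
ε = −GM/(2a) = -422.46 J/kg ≈ -422.5 J/kg

Final answer: -422.5 J/kg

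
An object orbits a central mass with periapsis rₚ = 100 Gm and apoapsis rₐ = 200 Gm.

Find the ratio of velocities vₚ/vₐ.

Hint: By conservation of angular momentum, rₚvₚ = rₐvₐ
rₚ = 100 Gm = 1 × 10^11 m
rₐ = 200 Gm = 2 × 10^11 m
rₚvₚ = rₐvₐ  ⇒  vₚ/vₐ = rₐ/rₚ
vₚ/vₐ = (2 × 10^11) / (1 × 10^11) = 2

Final answer: vₚ/vₐ = 2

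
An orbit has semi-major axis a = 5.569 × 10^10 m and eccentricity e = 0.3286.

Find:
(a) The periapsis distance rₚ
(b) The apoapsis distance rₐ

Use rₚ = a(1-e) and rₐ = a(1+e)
a = 5.569 × 10^10 m
e = 0.3286:  1 − e = 0.6714,  1 + e = 1.3286
(a) rₚ = a(1 − e) = 5.569 × 10^10 m × 0.6714 = 3.73903 × 10^10 m ≈ 3.739 × 10^10 m
(b) rₐ = a(1 + e) = 5.569 × 10^10 m × 1.3286 = 7.39897 × 10^10 m ≈ 7.399 × 10^10 m

Final answer:
(a) rₚ = 3.739 × 10^10 m
(b) rₐ = 7.399 × 10^10 m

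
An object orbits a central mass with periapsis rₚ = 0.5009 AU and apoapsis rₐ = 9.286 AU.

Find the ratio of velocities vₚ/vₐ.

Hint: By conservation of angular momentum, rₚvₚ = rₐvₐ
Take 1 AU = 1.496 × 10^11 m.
rₚ = 0.5009 AU = 7.49346 × 10^10 m
rₐ = 9.286 AU = 1.38919 × 10^12 m
rₚvₚ = rₐvₐ  ⇒  vₚ/vₐ = rₐ/rₚ
vₚ/vₐ = (1.38919 × 10^12) / (7.49346 × 10^10) = 18.5386

Final answer: vₚ/vₐ = 18.54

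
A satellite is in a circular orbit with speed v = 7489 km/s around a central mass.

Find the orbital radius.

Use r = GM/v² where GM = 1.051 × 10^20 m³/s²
v = 7489 km/s = 7.489 × 10^6 m/s
GM = 1.051 × 10^20 m³/s²
v² = 5.60851 × 10^13 m²/s²
r = GM/v² = (1.051 × 10^20) / (5.60851 × 10^13) = 1.87394 × 10^6 m ≈ 1.874 × 10^6 m

Final answer: 1.874 × 10^6 m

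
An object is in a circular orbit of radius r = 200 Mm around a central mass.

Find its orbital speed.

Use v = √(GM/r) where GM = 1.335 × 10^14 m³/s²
r = 200 Mm = 2 × 10^8 m
GM = 1.335 × 10^14 m³/s²
GM/r = (1.335 × 10^14) / (2 × 10^8) = 667500 m²/s²
v = √(GM/r) = 817.007 m/s ≈ 817 m/s

Final answer: 817 m/s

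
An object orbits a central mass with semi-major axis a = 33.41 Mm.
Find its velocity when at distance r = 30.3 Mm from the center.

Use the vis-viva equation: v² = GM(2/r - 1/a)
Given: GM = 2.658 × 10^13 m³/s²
a = 33.41 Mm = 3.341 × 10^7 m
r = 30.3 Mm = 3.03 × 10^7 m
GM = 2.658 × 10^13 m³/s²
2/r − 1/a = 6.60066 × 10^-8 − 2.99312 × 10^-8 = 3.60754 × 10^-8 m⁻¹
v² = GM (2/r − 1/a) = 958885 m²/s²
v = 979.227 m/s ≈ 979.2 m/s

Final answer: 979.2 m/s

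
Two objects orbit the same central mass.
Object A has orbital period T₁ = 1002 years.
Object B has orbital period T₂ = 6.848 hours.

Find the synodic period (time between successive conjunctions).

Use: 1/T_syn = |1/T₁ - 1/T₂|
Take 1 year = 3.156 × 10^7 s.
T₁ = 1002 years = 3.16231 × 10^10 s
T₂ = 6.848 hours = 24652.8 s
1/T₁ = 3.16224 × 10^-11 s⁻¹
1/T₂ = 4.05633 × 10^-5 s⁻¹
|1/T₁ − 1/T₂| = 4.05633 × 10^-5 s⁻¹
T_syn = 1 / |1/T₁ − 1/T₂| = 24652.8 s ≈ 6.848 hours

Final answer: T_syn = 6.848 hours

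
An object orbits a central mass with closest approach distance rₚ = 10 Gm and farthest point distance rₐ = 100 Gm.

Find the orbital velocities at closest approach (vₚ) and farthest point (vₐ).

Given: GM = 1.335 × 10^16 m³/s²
rₚ = 10 Gm = 1 × 10^10 m
rₐ = 100 Gm = 1 × 10^11 m
GM = 1.335 × 10^16 m³/s²
a = (rₚ + rₐ)/2 = 5.5 × 10^10 m
Vis-viva: v² = GM (2/r − 1/a)
vₚ² = 1.335 × 10^16 × (2 × 10^-10 − 1.81818 × 10^-11) = 2.42727 × 10^6 m²/s²
vₚ = 1557.97 m/s ≈ 1.558 km/s
vₐ² = 1.335 × 10^16 × (2 × 10^-11 − 1.81818 × 10^-11) = 24272.7 m²/s²
vₐ = 155.797 m/s ≈ 155.8 m/s

Final answer: vₚ = 1.558 km/s, vₐ = 155.8 m/s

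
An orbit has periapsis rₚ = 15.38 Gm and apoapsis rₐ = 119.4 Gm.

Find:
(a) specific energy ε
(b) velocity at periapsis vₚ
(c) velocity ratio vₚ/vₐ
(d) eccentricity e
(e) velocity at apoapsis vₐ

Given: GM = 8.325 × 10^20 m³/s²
rₚ = 15.38 Gm = 1.538 × 10^10 m
rₐ = 119.4 Gm = 1.194 × 10^11 m
GM = 8.325 × 10^20 m³/s²
a = (rₚ + rₐ)/2 = 6.739 × 10^10 m
e = (rₐ − rₚ)/(rₐ + rₚ) = (1.0402 × 10^11) / (1.3478 × 10^11) = 0.771776
(a) 2a = 1.3478 × 10^11 m;  ε = −GM/(2a) = -6.17673 × 10^9 J/kg ≈ -6.177 GJ/kg
(b) vₚ² = GM (2/rₚ − 1/a) = 8.325 × 10^20 × (1.30039 × 10^-10 − 1.4839 × 10^-11) = 9.5904 × 10^10 m²/s²;  vₚ = 309684 m/s ≈ 309.7 km/s
(c) vₚ/vₐ = rₐ/rₚ (angular momentum) = (1.194 × 10^11) / (1.538 × 10^10) = 7.76333 ≈ 7.763
(d) e = 0.771776 ≈ 0.7718
(e) vₐ² = GM (2/rₐ − 1/a) = 8.325 × 10^20 × (1.67504 × 10^-11 − 1.4839 × 10^-11) = 1.59126 × 10^9 m²/s²;  vₐ = 39890.6 m/s ≈ 39.89 km/s

Final answer:
(a) specific energy ε = -6.177 GJ/kg
(b) velocity at periapsis vₚ = 309.7 km/s
(c) velocity ratio vₚ/vₐ = 7.763
(d) eccentricity e = 0.7718
(e) velocity at apoapsis vₐ = 39.89 km/s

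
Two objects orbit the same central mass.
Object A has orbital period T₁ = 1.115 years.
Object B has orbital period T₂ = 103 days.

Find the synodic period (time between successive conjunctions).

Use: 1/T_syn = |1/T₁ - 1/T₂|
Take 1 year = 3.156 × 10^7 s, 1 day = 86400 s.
T₁ = 1.115 years = 3.51894 × 10^7 s
T₂ = 103 days = 8.8992 × 10^6 s
1/T₁ = 2.84176 × 10^-8 s⁻¹
1/T₂ = 1.1237 × 10^-7 s⁻¹
|1/T₁ − 1/T₂| = 8.3952 × 10^-8 s⁻¹
T_syn = 1 / |1/T₁ − 1/T₂| = 1.19116 × 10^7 s ≈ 137.9 days

Final answer: T_syn = 137.9 days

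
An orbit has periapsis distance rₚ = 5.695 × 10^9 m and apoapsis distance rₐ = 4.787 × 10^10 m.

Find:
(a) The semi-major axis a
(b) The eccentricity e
rₚ = 5.695 × 10^9 m
rₐ = 4.787 × 10^10 m
(a) a = (rₚ + rₐ)/2 = 2.67825 × 10^10 m ≈ 2.678 × 10^10 m
(b) e = (rₐ − rₚ)/(rₐ + rₚ) = (4.2175 × 10^10) / (5.3565 × 10^10) = 0.787361

Final answer:
(a) a = 2.678 × 10^10 m
(b) e = 0.7874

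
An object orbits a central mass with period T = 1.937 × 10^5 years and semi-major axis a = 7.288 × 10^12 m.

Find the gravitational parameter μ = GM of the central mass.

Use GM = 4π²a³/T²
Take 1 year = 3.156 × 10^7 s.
T = 1.937 × 10^5 years = 6.11317 × 10^12 s
a = 7.288 × 10^12 m
a³ = 3.87102 × 10^38 m³
T² = 3.73709 × 10^25 s²
GM = 4π² × (3.87102 × 10^38) / (3.73709 × 10^25) = 4.08932 × 10^14 m³/s²
GM ≈ 4.089 × 10^14 m³/s²

Final answer: GM = 4.089 × 10^14 m³/s²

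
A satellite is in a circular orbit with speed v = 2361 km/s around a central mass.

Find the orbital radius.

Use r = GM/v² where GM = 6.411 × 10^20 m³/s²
v = 2361 km/s = 2.361 × 10^6 m/s
GM = 6.411 × 10^20 m³/s²
v² = 5.57432 × 10^12 m²/s²
r = GM/v² = (6.411 × 10^20) / (5.57432 × 10^12) = 1.1501 × 10^8 m ≈ 115 Mm

Final answer: 115 Mm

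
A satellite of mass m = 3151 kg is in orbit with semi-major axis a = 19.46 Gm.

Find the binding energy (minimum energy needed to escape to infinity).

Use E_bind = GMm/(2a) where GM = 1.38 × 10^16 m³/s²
a = 19.46 Gm = 1.946 × 10^10 m
GM = 1.38 × 10^16 m³/s²
m = 3151 kg
GMm = 1.38 × 10^16 × 3151 = 4.34838 × 10^19 m³·kg/s²
2a = 3.892 × 10^10 m
E_bind = GMm/(2a) = 1.11726 × 10^9 J ≈ 1.117 GJ

Final answer: 1.117 GJ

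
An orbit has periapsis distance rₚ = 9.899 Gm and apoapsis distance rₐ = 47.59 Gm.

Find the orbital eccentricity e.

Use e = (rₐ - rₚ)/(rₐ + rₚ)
rₚ = 9.899 Gm = 9.899 × 10^9 m
rₐ = 47.59 Gm = 4.759 × 10^10 m
rₐ − rₚ = 3.7691 × 10^10 m
rₐ + rₚ = 5.7489 × 10^10 m
e = (rₐ − rₚ)/(rₐ + rₚ) = 0.655621

Final answer: e = 0.6556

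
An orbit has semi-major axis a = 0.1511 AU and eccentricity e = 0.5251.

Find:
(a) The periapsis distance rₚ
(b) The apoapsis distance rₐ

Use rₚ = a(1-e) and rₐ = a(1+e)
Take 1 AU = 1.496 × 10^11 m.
a = 0.1511 AU = 2.26046 × 10^10 m
e = 0.5251:  1 − e = 0.4749,  1 + e = 1.5251
(a) rₚ = a(1 − e) = 2.26046 × 10^10 m × 0.4749 = 1.07349 × 10^10 m ≈ 0.07176 AU
(b) rₐ = a(1 + e) = 2.26046 × 10^10 m × 1.5251 = 3.44742 × 10^10 m ≈ 0.2304 AU

Final answer:
(a) rₚ = 0.07176 AU
(b) rₐ = 0.2304 AU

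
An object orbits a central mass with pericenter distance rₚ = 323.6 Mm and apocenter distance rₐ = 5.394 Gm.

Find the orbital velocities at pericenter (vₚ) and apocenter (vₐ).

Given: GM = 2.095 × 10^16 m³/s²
rₚ = 323.6 Mm = 3.236 × 10^8 m
rₐ = 5.394 Gm = 5.394 × 10^9 m
GM = 2.095 × 10^16 m³/s²
a = (rₚ + rₐ)/2 = 2.8588 × 10^9 m
Vis-viva: v² = GM (2/r − 1/a)
vₚ² = 2.095 × 10^16 × (6.18047 × 10^-9 − 3.49797 × 10^-10) = 1.22153 × 10^8 m²/s²
vₚ = 11052.3 m/s ≈ 11.05 km/s
vₐ² = 2.095 × 10^16 × (3.70782 × 10^-10 − 3.49797 × 10^-10) = 439641 m²/s²
vₐ = 663.054 m/s ≈ 663.1 m/s

Final answer: vₚ = 11.05 km/s, vₐ = 663.1 m/s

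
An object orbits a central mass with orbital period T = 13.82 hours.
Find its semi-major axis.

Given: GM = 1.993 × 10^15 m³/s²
T = 13.82 hours = 49752 s
GM = 1.993 × 10^15 m³/s²
Kepler's third law: a³ = GM T² / (4π²)
T² = 2.47526 × 10^9 s²
a³ = (1.993 × 10^15) × (2.47526 × 10^9) / (4π²) = 1.24959 × 10^23 m³
a = (a³)^(1/3) = 4.99946 × 10^7 m ≈ 49.99 Mm

Final answer: 49.99 Mm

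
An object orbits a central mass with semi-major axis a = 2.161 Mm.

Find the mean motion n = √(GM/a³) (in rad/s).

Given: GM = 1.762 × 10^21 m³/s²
a = 2.161 Mm = 2.161 × 10^6 m
GM = 1.762 × 10^21 m³/s²
a³ = 1.00917 × 10^19 m³
GM/a³ = (1.762 × 10^21) / (1.00917 × 10^19) = 174.599 s⁻²
n = √(GM/a³) = 13.2136 rad/s ≈ 13.21 rad/s

Final answer: n = 13.21 rad/s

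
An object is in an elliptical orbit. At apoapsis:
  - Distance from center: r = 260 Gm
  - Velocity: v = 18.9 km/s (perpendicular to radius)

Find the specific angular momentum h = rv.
r = 260 Gm = 2.6 × 10^11 m
v = 18.9 km/s = 18900 m/s
h = rv = 2.6 × 10^11 × 18900 = 4.914 × 10^15 m²/s ≈ 4.914 × 10^15 m²/s

Final answer: h = 4.914 × 10^15 m²/s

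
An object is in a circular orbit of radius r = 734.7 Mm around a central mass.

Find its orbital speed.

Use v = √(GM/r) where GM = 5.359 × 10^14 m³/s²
r = 734.7 Mm = 7.347 × 10^8 m
GM = 5.359 × 10^14 m³/s²
GM/r = (5.359 × 10^14) / (7.347 × 10^8) = 729413 m²/s²
v = √(GM/r) = 854.057 m/s ≈ 854.1 m/s

Final answer: 854.1 m/s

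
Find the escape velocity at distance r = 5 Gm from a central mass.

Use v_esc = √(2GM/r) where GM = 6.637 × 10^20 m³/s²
r = 5 Gm = 5 × 10^9 m
GM = 6.637 × 10^20 m³/s²
2GM/r = 2 × (6.637 × 10^20) / (5 × 10^9) = 2.6548 × 10^11 m²/s²
v_esc = √(2GM/r) = 515248 m/s ≈ 515.2 km/s

Final answer: 515.2 km/s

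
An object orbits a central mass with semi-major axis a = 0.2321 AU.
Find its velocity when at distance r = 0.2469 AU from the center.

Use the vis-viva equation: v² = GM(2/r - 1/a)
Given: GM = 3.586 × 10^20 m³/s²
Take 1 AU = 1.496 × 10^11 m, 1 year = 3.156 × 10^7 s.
a = 0.2321 AU = 3.47222 × 10^10 m
r = 0.2469 AU = 3.69362 × 10^10 m
GM = 3.586 × 10^20 m³/s²
2/r − 1/a = 5.41474 × 10^-11 − 2.88001 × 10^-11 = 2.53473 × 10^-11 m⁻¹
v² = GM (2/r − 1/a) = 9.08955 × 10^9 m²/s²
v = 95339.1 m/s ≈ 20.11 AU/year

Final answer: 20.11 AU/year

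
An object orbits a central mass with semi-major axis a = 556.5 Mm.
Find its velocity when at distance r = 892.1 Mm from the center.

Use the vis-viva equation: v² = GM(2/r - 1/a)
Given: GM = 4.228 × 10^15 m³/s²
a = 556.5 Mm = 5.565 × 10^8 m
r = 892.1 Mm = 8.921 × 10^8 m
GM = 4.228 × 10^15 m³/s²
2/r − 1/a = 2.2419 × 10^-9 − 1.79695 × 10^-9 = 4.44956 × 10^-10 m⁻¹
v² = GM (2/r − 1/a) = 1.88127 × 10^6 m²/s²
v = 1371.6 m/s ≈ 1.372 km/s

Final answer: 1.372 km/s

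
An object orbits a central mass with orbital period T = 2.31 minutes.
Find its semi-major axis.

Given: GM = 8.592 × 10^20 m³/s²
T = 2.31 minutes = 138.6 s
GM = 8.592 × 10^20 m³/s²
Kepler's third law: a³ = GM T² / (4π²)
T² = 19210 s²
a³ = (8.592 × 10^20) × 19210 / (4π²) = 4.18082 × 10^23 m³
a = (a³)^(1/3) = 7.47745 × 10^7 m ≈ 74.77 Mm

Final answer: 74.77 Mm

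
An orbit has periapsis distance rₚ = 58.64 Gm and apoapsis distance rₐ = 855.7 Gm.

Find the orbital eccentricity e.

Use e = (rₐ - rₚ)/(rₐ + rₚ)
rₚ = 58.64 Gm = 5.864 × 10^10 m
rₐ = 855.7 Gm = 8.557 × 10^11 m
rₐ − rₚ = 7.9706 × 10^11 m
rₐ + rₚ = 9.1434 × 10^11 m
e = (rₐ − rₚ)/(rₐ + rₚ) = 0.871733

Final answer: e = 0.8717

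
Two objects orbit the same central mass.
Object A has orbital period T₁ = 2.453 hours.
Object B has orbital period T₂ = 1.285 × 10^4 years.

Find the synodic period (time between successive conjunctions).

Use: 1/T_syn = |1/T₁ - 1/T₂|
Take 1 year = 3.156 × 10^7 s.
T₁ = 2.453 hours = 8830.8 s
T₂ = 1.285 × 10^4 years = 4.05546 × 10^11 s
1/T₁ = 0.00011324 s⁻¹
1/T₂ = 2.46581 × 10^-12 s⁻¹
|1/T₁ − 1/T₂| = 0.00011324 s⁻¹
T_syn = 1 / |1/T₁ − 1/T₂| = 8830.8 s ≈ 2.453 hours

Final answer: T_syn = 2.453 hours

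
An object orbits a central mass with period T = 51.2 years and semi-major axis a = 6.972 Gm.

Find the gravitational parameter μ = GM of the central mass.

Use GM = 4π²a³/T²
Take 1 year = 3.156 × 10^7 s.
T = 51.2 years = 1.61587 × 10^9 s
a = 6.972 Gm = 6.972 × 10^9 m
a³ = 3.389 × 10^29 m³
T² = 2.61104 × 10^18 s²
GM = 4π² × (3.389 × 10^29) / (2.61104 × 10^18) = 5.1241 × 10^12 m³/s²
GM ≈ 5.124 × 10^12 m³/s²

Final answer: GM = 5.124 × 10^12 m³/s²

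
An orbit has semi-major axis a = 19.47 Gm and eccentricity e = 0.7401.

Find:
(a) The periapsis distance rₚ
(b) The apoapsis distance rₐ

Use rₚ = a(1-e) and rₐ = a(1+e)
a = 19.47 Gm = 1.947 × 10^10 m
e = 0.7401:  1 − e = 0.2599,  1 + e = 1.7401
(a) rₚ = a(1 − e) = 1.947 × 10^10 m × 0.2599 = 5.06025 × 10^9 m ≈ 5.06 Gm
(b) rₐ = a(1 + e) = 1.947 × 10^10 m × 1.7401 = 3.38797 × 10^10 m ≈ 33.88 Gm

Final answer:
(a) rₚ = 5.06 Gm
(b) rₐ = 33.88 Gm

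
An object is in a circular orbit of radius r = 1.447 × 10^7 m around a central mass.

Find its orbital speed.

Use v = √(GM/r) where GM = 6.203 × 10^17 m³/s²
r = 1.447 × 10^7 m
GM = 6.203 × 10^17 m³/s²
GM/r = (6.203 × 10^17) / (1.447 × 10^7) = 4.2868 × 10^10 m²/s²
v = √(GM/r) = 207046 m/s ≈ 207 km/s

Final answer: 207 km/s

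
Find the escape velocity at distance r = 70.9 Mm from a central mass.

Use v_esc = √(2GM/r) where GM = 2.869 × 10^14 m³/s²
r = 70.9 Mm = 7.09 × 10^7 m
GM = 2.869 × 10^14 m³/s²
2GM/r = 2 × (2.869 × 10^14) / (7.09 × 10^7) = 8.09309 × 10^6 m²/s²
v_esc = √(2GM/r) = 2844.84 m/s ≈ 2.845 km/s

Final answer: 2.845 km/s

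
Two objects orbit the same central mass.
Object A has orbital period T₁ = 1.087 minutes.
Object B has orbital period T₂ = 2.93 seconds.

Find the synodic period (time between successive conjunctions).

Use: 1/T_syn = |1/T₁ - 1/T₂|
T₁ = 1.087 minutes = 65.22 s
T₂ = 2.93 seconds
1/T₁ = 0.0153327 s⁻¹
1/T₂ = 0.341297 s⁻¹
|1/T₁ − 1/T₂| = 0.325964 s⁻¹
T_syn = 1 / |1/T₁ − 1/T₂| = 3.06782 s ≈ 3.068 seconds

Final answer: T_syn = 3.068 seconds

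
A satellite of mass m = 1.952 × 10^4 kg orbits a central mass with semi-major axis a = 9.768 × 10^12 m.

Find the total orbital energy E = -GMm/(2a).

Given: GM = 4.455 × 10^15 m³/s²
a = 9.768 × 10^12 m
GM = 4.455 × 10^15 m³/s²
2a = 1.9536 × 10^13 m
GMm = 4.455 × 10^15 × 19520 = 8.69616 × 10^19 m³·kg/s²
E = −GMm/(2a) = -4.45135 × 10^6 J ≈ -4.451 MJ

Final answer: -4.451 MJ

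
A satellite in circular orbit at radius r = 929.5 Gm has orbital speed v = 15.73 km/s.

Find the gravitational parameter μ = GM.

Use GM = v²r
r = 929.5 Gm = 9.295 × 10^11 m
v = 15.73 km/s = 15730 m/s
v² = 2.47433 × 10^8 m²/s²
GM = v²r = 2.47433 × 10^8 × 9.295 × 10^11 = 2.29989 × 10^20 m³/s²
GM ≈ 2.3 × 10^20 m³/s²

Final answer: GM = 2.3 × 10^20 m³/s²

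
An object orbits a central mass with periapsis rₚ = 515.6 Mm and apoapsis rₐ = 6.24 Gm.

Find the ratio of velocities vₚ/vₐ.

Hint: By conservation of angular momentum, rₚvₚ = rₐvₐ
rₚ = 515.6 Mm = 5.156 × 10^8 m
rₐ = 6.24 Gm = 6.24 × 10^9 m
rₚvₚ = rₐvₐ  ⇒  vₚ/vₐ = rₐ/rₚ
vₚ/vₐ = (6.24 × 10^9) / (5.156 × 10^8) = 12.1024

Final answer: vₚ/vₐ = 12.1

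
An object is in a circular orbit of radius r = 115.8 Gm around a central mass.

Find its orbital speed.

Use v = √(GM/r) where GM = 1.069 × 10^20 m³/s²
r = 115.8 Gm = 1.158 × 10^11 m
GM = 1.069 × 10^20 m³/s²
GM/r = (1.069 × 10^20) / (1.158 × 10^11) = 9.23143 × 10^8 m²/s²
v = √(GM/r) = 30383.3 m/s ≈ 30.38 km/s

Final answer: 30.38 km/s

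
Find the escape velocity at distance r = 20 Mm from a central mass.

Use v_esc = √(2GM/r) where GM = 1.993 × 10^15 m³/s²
r = 20 Mm = 2 × 10^7 m
GM = 1.993 × 10^15 m³/s²
2GM/r = 2 × (1.993 × 10^15) / (2 × 10^7) = 1.993 × 10^8 m²/s²
v_esc = √(2GM/r) = 14117.4 m/s ≈ 14.12 km/s

Final answer: 14.12 km/s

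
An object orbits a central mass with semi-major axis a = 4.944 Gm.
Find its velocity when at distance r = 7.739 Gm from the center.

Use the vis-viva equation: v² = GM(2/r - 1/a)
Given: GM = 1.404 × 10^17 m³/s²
a = 4.944 Gm = 4.944 × 10^9 m
r = 7.739 Gm = 7.739 × 10^9 m
GM = 1.404 × 10^17 m³/s²
2/r − 1/a = 2.58431 × 10^-10 − 2.02265 × 10^-10 = 5.61659 × 10^-11 m⁻¹
v² = GM (2/r − 1/a) = 7.8857 × 10^6 m²/s²
v = 2808.15 m/s ≈ 2.808 km/s

Final answer: 2.808 km/s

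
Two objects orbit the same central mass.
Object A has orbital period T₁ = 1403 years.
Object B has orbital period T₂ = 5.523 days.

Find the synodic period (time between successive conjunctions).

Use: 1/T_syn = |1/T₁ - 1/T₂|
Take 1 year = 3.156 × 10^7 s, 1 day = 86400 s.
T₁ = 1403 years = 4.42787 × 10^10 s
T₂ = 5.523 days = 477187 s
1/T₁ = 2.25842 × 10^-11 s⁻¹
1/T₂ = 2.09561 × 10^-6 s⁻¹
|1/T₁ − 1/T₂| = 2.09559 × 10^-6 s⁻¹
T_syn = 1 / |1/T₁ − 1/T₂| = 477192 s ≈ 5.523 days

Final answer: T_syn = 5.523 days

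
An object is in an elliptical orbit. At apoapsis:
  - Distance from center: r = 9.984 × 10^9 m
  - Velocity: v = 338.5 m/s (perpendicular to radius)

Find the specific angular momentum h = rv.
r = 9.984 × 10^9 m
v = 338.5 m/s
h = rv = 9.984 × 10^9 × 338.5 = 3.37958 × 10^12 m²/s ≈ 3.38 × 10^12 m²/s

Final answer: h = 3.38 × 10^12 m²/s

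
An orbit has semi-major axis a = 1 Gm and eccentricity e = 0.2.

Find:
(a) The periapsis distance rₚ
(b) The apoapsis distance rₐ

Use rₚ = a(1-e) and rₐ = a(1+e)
a = 1 Gm = 1 × 10^9 m
e = 0.2:  1 − e = 0.8,  1 + e = 1.2
(a) rₚ = a(1 − e) = 1 × 10^9 m × 0.8 = 8 × 10^8 m ≈ 800 Mm
(b) rₐ = a(1 + e) = 1 × 10^9 m × 1.2 = 1.2 × 10^9 m ≈ 1.2 Gm

Final answer:
(a) rₚ = 800 Mm
(b) rₐ = 1.2 Gm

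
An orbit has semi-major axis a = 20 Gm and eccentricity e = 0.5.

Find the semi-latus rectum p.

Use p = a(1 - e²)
a = 20 Gm = 2 × 10^10 m
e = 0.5,  e² = 0.25,  1 − e² = 0.75
p = a(1 − e²) = 2 × 10^10 m × 0.75 = 1.5 × 10^10 m ≈ 15 Gm

Final answer: p = 15 Gm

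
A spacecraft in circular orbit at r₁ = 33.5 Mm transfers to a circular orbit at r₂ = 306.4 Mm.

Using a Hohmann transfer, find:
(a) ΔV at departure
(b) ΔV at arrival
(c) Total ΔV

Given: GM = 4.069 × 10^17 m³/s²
r₁ = 33.5 Mm = 3.35 × 10^7 m
r₂ = 306.4 Mm = 3.064 × 10^8 m
GM = 4.069 × 10^17 m³/s²
Transfer ellipse: a_t = (r₁ + r₂)/2 = 1.6995 × 10^8 m
Circular speed at r₁: v₁ = √(GM/r₁) = 110210 m/s
Transfer speed at r₁ (periapsis): v₁ₜ = √(GM(2/r₁ − 1/a_t)) = 147981 m/s
(a) ΔV₁ = v₁ₜ − v₁ = 37770.6 m/s ≈ 37.77 km/s
Circular speed at r₂: v₂ = √(GM/r₂) = 36441.8 m/s
Transfer speed at r₂ (apoapsis): v₂ₜ = √(GM(2/r₂ − 1/a_t)) = 16179.4 m/s
(b) ΔV₂ = v₂ − v₂ₜ = 20262.4 m/s ≈ 20.26 km/s
(c) ΔV_total = ΔV₁ + ΔV₂ = 58033.1 m/s ≈ 58.03 km/s

Final answer:
(a) ΔV₁ = 37.77 km/s
(b) ΔV₂ = 20.26 km/s
(c) ΔV_total = 58.03 km/s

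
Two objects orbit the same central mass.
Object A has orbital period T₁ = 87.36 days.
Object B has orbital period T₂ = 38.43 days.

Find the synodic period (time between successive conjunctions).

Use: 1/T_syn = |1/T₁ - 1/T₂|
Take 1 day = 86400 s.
T₁ = 87.36 days = 7.5479 × 10^6 s
T₂ = 38.43 days = 3.32035 × 10^6 s
1/T₁ = 1.32487 × 10^-7 s⁻¹
1/T₂ = 3.01173 × 10^-7 s⁻¹
|1/T₁ − 1/T₂| = 1.68686 × 10^-7 s⁻¹
T_syn = 1 / |1/T₁ − 1/T₂| = 5.92818 × 10^6 s ≈ 68.61 days

Final answer: T_syn = 68.61 days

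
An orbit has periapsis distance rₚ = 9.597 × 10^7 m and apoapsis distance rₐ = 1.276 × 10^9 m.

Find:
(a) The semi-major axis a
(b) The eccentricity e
rₚ = 9.597 × 10^7 m
rₐ = 1.276 × 10^9 m
(a) a = (rₚ + rₐ)/2 = 6.85985 × 10^8 m ≈ 6.86 × 10^8 m
(b) e = (rₐ − rₚ)/(rₐ + rₚ) = (1.18003 × 10^9) / (1.37197 × 10^9) = 0.860099

Final answer:
(a) a = 6.86 × 10^8 m
(b) e = 0.8601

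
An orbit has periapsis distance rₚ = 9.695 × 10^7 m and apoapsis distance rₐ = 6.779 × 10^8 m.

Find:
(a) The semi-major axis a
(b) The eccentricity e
rₚ = 9.695 × 10^7 m
rₐ = 6.779 × 10^8 m
(a) a = (rₚ + rₐ)/2 = 3.87425 × 10^8 m ≈ 3.874 × 10^8 m
(b) e = (rₐ − rₚ)/(rₐ + rₚ) = (5.8095 × 10^8) / (7.7485 × 10^8) = 0.749758

Final answer:
(a) a = 3.874 × 10^8 m
(b) e = 0.7498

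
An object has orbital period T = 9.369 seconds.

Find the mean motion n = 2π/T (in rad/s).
T = 9.369 seconds
n = 2π / 9.369 s = 0.670636 rad/s ≈ 0.6706 rad/s

Final answer: n = 0.6706 rad/s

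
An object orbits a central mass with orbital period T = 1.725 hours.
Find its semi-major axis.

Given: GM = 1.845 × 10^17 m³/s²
T = 1.725 hours = 6210 s
GM = 1.845 × 10^17 m³/s²
Kepler's third law: a³ = GM T² / (4π²)
T² = 3.85641 × 10^7 s²
a³ = (1.845 × 10^17) × (3.85641 × 10^7) / (4π²) = 1.80227 × 10^23 m³
a = (a³)^(1/3) = 5.64859 × 10^7 m ≈ 56.49 Mm

Final answer: 56.49 Mm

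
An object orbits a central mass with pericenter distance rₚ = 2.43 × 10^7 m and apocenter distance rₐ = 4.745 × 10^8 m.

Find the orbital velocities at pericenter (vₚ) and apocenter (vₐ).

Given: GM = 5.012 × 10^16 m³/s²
rₚ = 2.43 × 10^7 m
rₐ = 4.745 × 10^8 m
GM = 5.012 × 10^16 m³/s²
a = (rₚ + rₐ)/2 = 2.494 × 10^8 m
Vis-viva: v² = GM (2/r − 1/a)
vₚ² = 5.012 × 10^16 × (8.23045 × 10^-8 − 4.00962 × 10^-9) = 3.92414 × 10^9 m²/s²
vₚ = 62643 m/s ≈ 62.64 km/s
vₐ² = 5.012 × 10^16 × (4.21496 × 10^-9 − 4.00962 × 10^-9) = 1.02916 × 10^7 m²/s²
vₐ = 3208.06 m/s ≈ 3.208 km/s

Final answer: vₚ = 62.64 km/s, vₐ = 3.208 km/s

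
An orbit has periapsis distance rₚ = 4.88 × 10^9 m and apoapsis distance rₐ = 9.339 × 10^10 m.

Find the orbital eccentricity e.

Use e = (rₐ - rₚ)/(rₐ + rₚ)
rₚ = 4.88 × 10^9 m
rₐ = 9.339 × 10^10 m
rₐ − rₚ = 8.851 × 10^10 m
rₐ + rₚ = 9.827 × 10^10 m
e = (rₐ − rₚ)/(rₐ + rₚ) = 0.900682

Final answer: e = 0.9007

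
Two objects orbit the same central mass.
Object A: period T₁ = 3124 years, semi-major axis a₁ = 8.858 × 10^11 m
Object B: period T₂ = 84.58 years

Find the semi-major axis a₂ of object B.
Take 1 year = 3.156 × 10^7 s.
T₁ = 3124 years = 9.85934 × 10^10 s
T₂ = 84.58 years = 2.66934 × 10^9 s
a₁ = 8.858 × 10^11 m
Kepler's third law: (T₂/T₁)² = (a₂/a₁)³  ⇒  a₂ = a₁ (T₂/T₁)^(2/3)
T₂/T₁ = 0.0270743
(T₂/T₁)^(2/3) = 0.090165
a₂ = 8.858 × 10^11 m × 0.090165 = 7.98681 × 10^10 m ≈ 7.987 × 10^10 m

Final answer: a₂ = 7.987 × 10^10 m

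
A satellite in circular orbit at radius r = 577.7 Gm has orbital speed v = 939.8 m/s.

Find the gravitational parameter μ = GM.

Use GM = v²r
r = 577.7 Gm = 5.777 × 10^11 m
v = 939.8 m/s
v² = 883224 m²/s²
GM = v²r = 883224 × 5.777 × 10^11 = 5.10239 × 10^17 m³/s²
GM ≈ 5.102 × 10^17 m³/s²

Final answer: GM = 5.102 × 10^17 m³/s²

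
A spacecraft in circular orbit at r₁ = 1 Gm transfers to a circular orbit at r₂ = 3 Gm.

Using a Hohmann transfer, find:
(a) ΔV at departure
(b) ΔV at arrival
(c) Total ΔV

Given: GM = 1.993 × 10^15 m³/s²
r₁ = 1 Gm = 1 × 10^9 m
r₂ = 3 Gm = 3 × 10^9 m
GM = 1.993 × 10^15 m³/s²
Transfer ellipse: a_t = (r₁ + r₂)/2 = 2 × 10^9 m
Circular speed at r₁: v₁ = √(GM/r₁) = 1411.74 m/s
Transfer speed at r₁ (periapsis): v₁ₜ = √(GM(2/r₁ − 1/a_t)) = 1729.02 m/s
(a) ΔV₁ = v₁ₜ − v₁ = 317.281 m/s ≈ 317.3 m/s
Circular speed at r₂: v₂ = √(GM/r₂) = 815.066 m/s
Transfer speed at r₂ (apoapsis): v₂ₜ = √(GM(2/r₂ − 1/a_t)) = 576.339 m/s
(b) ΔV₂ = v₂ − v₂ₜ = 238.727 m/s ≈ 238.7 m/s
(c) ΔV_total = ΔV₁ + ΔV₂ = 556.008 m/s ≈ 556 m/s

Final answer:
(a) ΔV₁ = 317.3 m/s
(b) ΔV₂ = 238.7 m/s
(c) ΔV_total = 556 m/s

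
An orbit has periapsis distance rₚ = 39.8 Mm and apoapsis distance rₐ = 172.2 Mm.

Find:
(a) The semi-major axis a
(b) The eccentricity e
rₚ = 39.8 Mm = 3.98 × 10^7 m
rₐ = 172.2 Mm = 1.722 × 10^8 m
(a) a = (rₚ + rₐ)/2 = 1.06 × 10^8 m ≈ 106 Mm
(b) e = (rₐ − rₚ)/(rₐ + rₚ) = (1.324 × 10^8) / (2.12 × 10^8) = 0.624528

Final answer:
(a) a = 106 Mm
(b) e = 0.6245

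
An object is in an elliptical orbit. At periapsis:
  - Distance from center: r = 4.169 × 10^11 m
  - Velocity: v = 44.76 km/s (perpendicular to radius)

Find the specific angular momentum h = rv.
r = 4.169 × 10^11 m
v = 44.76 km/s = 44760 m/s
h = rv = 4.169 × 10^11 × 44760 = 1.86604 × 10^16 m²/s ≈ 1.866 × 10^16 m²/s

Final answer: h = 1.866 × 10^16 m²/s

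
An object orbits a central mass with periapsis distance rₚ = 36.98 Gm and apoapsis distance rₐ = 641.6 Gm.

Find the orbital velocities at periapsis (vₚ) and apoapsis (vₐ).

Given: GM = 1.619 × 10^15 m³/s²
rₚ = 36.98 Gm = 3.698 × 10^10 m
rₐ = 641.6 Gm = 6.416 × 10^11 m
GM = 1.619 × 10^15 m³/s²
a = (rₚ + rₐ)/2 = 3.3929 × 10^11 m
Vis-viva: v² = GM (2/r − 1/a)
vₚ² = 1.619 × 10^15 × (5.40833 × 10^-11 − 2.94733 × 10^-12) = 82789.1 m²/s²
vₚ = 287.731 m/s ≈ 287.7 m/s
vₐ² = 1.619 × 10^15 × (3.11721 × 10^-12 − 2.94733 × 10^-12) = 275.029 m²/s²
vₐ = 16.584 m/s ≈ 16.58 m/s

Final answer: vₚ = 287.7 m/s, vₐ = 16.58 m/s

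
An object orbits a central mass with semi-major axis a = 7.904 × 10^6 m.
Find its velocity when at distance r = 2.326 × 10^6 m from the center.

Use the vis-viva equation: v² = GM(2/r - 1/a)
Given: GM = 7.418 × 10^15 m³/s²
a = 7.904 × 10^6 m
r = 2.326 × 10^6 m
GM = 7.418 × 10^15 m³/s²
2/r − 1/a = 8.59845 × 10^-7 − 1.26518 × 10^-7 = 7.33327 × 10^-7 m⁻¹
v² = GM (2/r − 1/a) = 5.43982 × 10^9 m²/s²
v = 73755.1 m/s ≈ 73.76 km/s

Final answer: 73.76 km/s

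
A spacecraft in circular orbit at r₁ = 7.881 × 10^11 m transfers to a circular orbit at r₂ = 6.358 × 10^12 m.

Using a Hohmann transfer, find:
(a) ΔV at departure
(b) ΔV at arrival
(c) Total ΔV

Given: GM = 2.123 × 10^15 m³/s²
r₁ = 7.881 × 10^11 m
r₂ = 6.358 × 10^12 m
GM = 2.123 × 10^15 m³/s²
Transfer ellipse: a_t = (r₁ + r₂)/2 = 3.57305 × 10^12 m
Circular speed at r₁: v₁ = √(GM/r₁) = 51.902 m/s
Transfer speed at r₁ (periapsis): v₁ₜ = √(GM(2/r₁ − 1/a_t)) = 69.2349 m/s
(a) ΔV₁ = v₁ₜ − v₁ = 17.3329 m/s ≈ 17.33 m/s
Circular speed at r₂: v₂ = √(GM/r₂) = 18.2732 m/s
Transfer speed at r₂ (apoapsis): v₂ₜ = √(GM(2/r₂ − 1/a_t)) = 8.58195 m/s
(b) ΔV₂ = v₂ − v₂ₜ = 9.69126 m/s ≈ 9.691 m/s
(c) ΔV_total = ΔV₁ + ΔV₂ = 27.0241 m/s ≈ 27.02 m/s

Final answer:
(a) ΔV₁ = 17.33 m/s
(b) ΔV₂ = 9.691 m/s
(c) ΔV_total = 27.02 m/s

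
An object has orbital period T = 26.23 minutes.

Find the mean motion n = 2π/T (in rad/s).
T = 26.23 minutes = 1573.8 s
n = 2π / 1573.8 s = 0.00399237 rad/s ≈ 0.003992 rad/s

Final answer: n = 0.003992 rad/s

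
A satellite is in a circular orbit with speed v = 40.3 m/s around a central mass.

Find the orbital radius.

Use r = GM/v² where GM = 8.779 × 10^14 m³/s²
v = 40.3 m/s
GM = 8.779 × 10^14 m³/s²
v² = 1624.09 m²/s²
r = GM/v² = (8.779 × 10^14) / 1624.09 = 5.40549 × 10^11 m ≈ 540.5 Gm

Final answer: 540.5 Gm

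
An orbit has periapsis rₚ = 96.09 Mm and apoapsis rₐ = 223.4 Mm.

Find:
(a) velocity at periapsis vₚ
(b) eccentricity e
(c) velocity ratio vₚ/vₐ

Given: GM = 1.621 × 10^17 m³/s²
rₚ = 96.09 Mm = 9.609 × 10^7 m
rₐ = 223.4 Mm = 2.234 × 10^8 m
GM = 1.621 × 10^17 m³/s²
a = (rₚ + rₐ)/2 = 1.59745 × 10^8 m
e = (rₐ − rₚ)/(rₐ + rₚ) = (1.2731 × 10^8) / (3.1949 × 10^8) = 0.398479
(a) vₚ² = GM (2/rₚ − 1/a) = 1.621 × 10^17 × (2.08138 × 10^-8 − 6.25998 × 10^-9) = 2.35918 × 10^9 m²/s²;  vₚ = 48571.4 m/s ≈ 48.57 km/s
(b) e = 0.398479 ≈ 0.3985
(c) vₚ/vₐ = rₐ/rₚ (angular momentum) = (2.234 × 10^8) / (9.609 × 10^7) = 2.3249 ≈ 2.325

Final answer:
(a) velocity at periapsis vₚ = 48.57 km/s
(b) eccentricity e = 0.3985
(c) velocity ratio vₚ/vₐ = 2.325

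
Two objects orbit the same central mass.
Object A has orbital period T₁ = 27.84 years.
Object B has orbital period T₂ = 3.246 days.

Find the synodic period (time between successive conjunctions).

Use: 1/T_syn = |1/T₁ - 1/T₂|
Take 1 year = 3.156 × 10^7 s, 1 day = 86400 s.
T₁ = 27.84 years = 8.7863 × 10^8 s
T₂ = 3.246 days = 280454 s
1/T₁ = 1.13813 × 10^-9 s⁻¹
1/T₂ = 3.56564 × 10^-6 s⁻¹
|1/T₁ − 1/T₂| = 3.5645 × 10^-6 s⁻¹
T_syn = 1 / |1/T₁ − 1/T₂| = 280544 s ≈ 3.247 days

Final answer: T_syn = 3.247 days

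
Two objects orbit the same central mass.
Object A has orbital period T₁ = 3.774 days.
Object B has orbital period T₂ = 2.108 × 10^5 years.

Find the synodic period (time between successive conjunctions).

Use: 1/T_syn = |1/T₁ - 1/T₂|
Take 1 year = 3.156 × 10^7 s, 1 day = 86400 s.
T₁ = 3.774 days = 326074 s
T₂ = 2.108 × 10^5 years = 6.65285 × 10^12 s
1/T₁ = 3.06679 × 10^-6 s⁻¹
1/T₂ = 1.50312 × 10^-13 s⁻¹
|1/T₁ − 1/T₂| = 3.06679 × 10^-6 s⁻¹
T_syn = 1 / |1/T₁ − 1/T₂| = 326074 s ≈ 3.774 days

Final answer: T_syn = 3.774 days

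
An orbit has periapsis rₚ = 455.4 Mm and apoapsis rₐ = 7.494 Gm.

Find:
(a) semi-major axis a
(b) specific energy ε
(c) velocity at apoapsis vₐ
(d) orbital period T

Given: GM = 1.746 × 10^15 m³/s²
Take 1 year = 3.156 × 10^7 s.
rₚ = 455.4 Mm = 4.554 × 10^8 m
rₐ = 7.494 Gm = 7.494 × 10^9 m
GM = 1.746 × 10^15 m³/s²
a = (rₚ + rₐ)/2 = 3.9747 × 10^9 m
e = (rₐ − rₚ)/(rₐ + rₚ) = (7.0386 × 10^9) / (7.9494 × 10^9) = 0.885425
(a) a = 3.9747 × 10^9 m ≈ 3.975 Gm
(b) 2a = 7.9494 × 10^9 m;  ε = −GM/(2a) = -219639 J/kg ≈ -219.6 kJ/kg
(c) vₐ² = GM (2/rₐ − 1/a) = 1.746 × 10^15 × (2.6688 × 10^-10 − 2.51591 × 10^-10) = 26694.3 m²/s²;  vₐ = 163.384 m/s ≈ 163.4 m/s
(d) a³ = 6.27933 × 10^28 m³;  T = 2π √(a³/GM) = 2π × 5.99701 × 10^6 s = 3.76803 × 10^7 s ≈ 1.194 years

Final answer:
(a) semi-major axis a = 3.975 Gm
(b) specific energy ε = -219.6 kJ/kg
(c) velocity at apoapsis vₐ = 163.4 m/s
(d) orbital period T = 1.194 years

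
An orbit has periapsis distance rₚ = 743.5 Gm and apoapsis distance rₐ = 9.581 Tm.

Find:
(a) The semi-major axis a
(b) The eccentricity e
rₚ = 743.5 Gm = 7.435 × 10^11 m
rₐ = 9.581 Tm = 9.581 × 10^12 m
(a) a = (rₚ + rₐ)/2 = 5.16225 × 10^12 m ≈ 5.162 Tm
(b) e = (rₐ − rₚ)/(rₐ + rₚ) = (8.8375 × 10^12) / (1.03245 × 10^13) = 0.855974

Final answer:
(a) a = 5.162 Tm
(b) e = 0.856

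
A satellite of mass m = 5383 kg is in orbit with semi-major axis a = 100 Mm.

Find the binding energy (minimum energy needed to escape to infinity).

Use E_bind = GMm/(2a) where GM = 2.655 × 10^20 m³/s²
a = 100 Mm = 1 × 10^8 m
GM = 2.655 × 10^20 m³/s²
m = 5383 kg
GMm = 2.655 × 10^20 × 5383 = 1.42919 × 10^24 m³·kg/s²
2a = 2 × 10^8 m
E_bind = GMm/(2a) = 7.14593 × 10^15 J ≈ 7.146 PJ

Final answer: 7.146 PJ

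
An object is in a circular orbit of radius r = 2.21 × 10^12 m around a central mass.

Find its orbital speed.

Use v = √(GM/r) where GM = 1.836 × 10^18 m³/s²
r = 2.21 × 10^12 m
GM = 1.836 × 10^18 m³/s²
GM/r = (1.836 × 10^18) / (2.21 × 10^12) = 830769 m²/s²
v = √(GM/r) = 911.465 m/s ≈ 911.5 m/s

Final answer: 911.5 m/s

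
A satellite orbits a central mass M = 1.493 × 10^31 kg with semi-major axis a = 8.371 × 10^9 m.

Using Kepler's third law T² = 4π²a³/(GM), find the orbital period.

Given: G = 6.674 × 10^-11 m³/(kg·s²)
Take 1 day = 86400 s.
M = 1.493 × 10^31 kg
GM = G × M = 6.674 × 10^-11 × 1.493 × 10^31 = 9.96428 × 10^20 m³/s²
a = 8.371 × 10^9 m
a³ = 5.86586 × 10^29 m³
T = 2π √(a³/GM) = 2π √((5.86586 × 10^29) / (9.96428 × 10^20)) = 2π × 24262.9 s
T = 152448 s ≈ 1.764 days

Final answer: 1.764 days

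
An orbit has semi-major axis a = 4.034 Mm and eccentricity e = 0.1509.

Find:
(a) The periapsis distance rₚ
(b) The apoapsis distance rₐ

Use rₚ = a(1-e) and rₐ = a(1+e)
a = 4.034 Mm = 4.034 × 10^6 m
e = 0.1509:  1 − e = 0.8491,  1 + e = 1.1509
(a) rₚ = a(1 − e) = 4.034 × 10^6 m × 0.8491 = 3.42527 × 10^6 m ≈ 3.425 Mm
(b) rₐ = a(1 + e) = 4.034 × 10^6 m × 1.1509 = 4.64273 × 10^6 m ≈ 4.643 Mm

Final answer:
(a) rₚ = 3.425 Mm
(b) rₐ = 4.643 Mm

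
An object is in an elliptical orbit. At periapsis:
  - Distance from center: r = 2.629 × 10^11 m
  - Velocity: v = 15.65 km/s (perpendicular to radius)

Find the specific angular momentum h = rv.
r = 2.629 × 10^11 m
v = 15.65 km/s = 15650 m/s
h = rv = 2.629 × 10^11 × 15650 = 4.11438 × 10^15 m²/s ≈ 4.114 × 10^15 m²/s

Final answer: h = 4.114 × 10^15 m²/s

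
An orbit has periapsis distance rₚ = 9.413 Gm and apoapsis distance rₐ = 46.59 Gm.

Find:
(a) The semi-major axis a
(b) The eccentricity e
rₚ = 9.413 Gm = 9.413 × 10^9 m
rₐ = 46.59 Gm = 4.659 × 10^10 m
(a) a = (rₚ + rₐ)/2 = 2.80015 × 10^10 m ≈ 28 Gm
(b) e = (rₐ − rₚ)/(rₐ + rₚ) = (3.7177 × 10^10) / (5.6003 × 10^10) = 0.663839

Final answer:
(a) a = 28 Gm
(b) e = 0.6638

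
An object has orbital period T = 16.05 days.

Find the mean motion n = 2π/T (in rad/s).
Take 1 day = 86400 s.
T = 16.05 days = 1.38672 × 10^6 s
n = 2π / (1.38672 × 10^6 s) = 4.53097 × 10^-6 rad/s ≈ 4.531 × 10^-6 rad/s

Final answer: n = 4.531 × 10^-6 rad/s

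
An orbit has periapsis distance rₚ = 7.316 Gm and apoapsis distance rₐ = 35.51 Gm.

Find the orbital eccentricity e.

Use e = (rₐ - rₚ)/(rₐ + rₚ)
rₚ = 7.316 Gm = 7.316 × 10^9 m
rₐ = 35.51 Gm = 3.551 × 10^10 m
rₐ − rₚ = 2.8194 × 10^10 m
rₐ + rₚ = 4.2826 × 10^10 m
e = (rₐ − rₚ)/(rₐ + rₚ) = 0.658338

Final answer: e = 0.6583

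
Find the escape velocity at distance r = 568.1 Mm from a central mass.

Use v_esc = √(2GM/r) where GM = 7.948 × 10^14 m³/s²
r = 568.1 Mm = 5.681 × 10^8 m
GM = 7.948 × 10^14 m³/s²
2GM/r = 2 × (7.948 × 10^14) / (5.681 × 10^8) = 2.7981 × 10^6 m²/s²
v_esc = √(2GM/r) = 1672.75 m/s ≈ 1.673 km/s

Final answer: 1.673 km/s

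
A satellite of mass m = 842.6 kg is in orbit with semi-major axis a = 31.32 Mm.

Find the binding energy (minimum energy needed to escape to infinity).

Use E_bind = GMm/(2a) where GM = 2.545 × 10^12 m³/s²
a = 31.32 Mm = 3.132 × 10^7 m
GM = 2.545 × 10^12 m³/s²
m = 842.6 kg
GMm = 2.545 × 10^12 × 842.6 = 2.14442 × 10^15 m³·kg/s²
2a = 6.264 × 10^7 m
E_bind = GMm/(2a) = 3.4234 × 10^7 J ≈ 34.23 MJ

Final answer: 34.23 MJ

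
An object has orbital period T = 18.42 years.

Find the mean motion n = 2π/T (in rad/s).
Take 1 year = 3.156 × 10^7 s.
T = 18.42 years = 5.81335 × 10^8 s
n = 2π / (5.81335 × 10^8 s) = 1.08082 × 10^-8 rad/s ≈ 1.081 × 10^-8 rad/s

Final answer: n = 1.081 × 10^-8 rad/s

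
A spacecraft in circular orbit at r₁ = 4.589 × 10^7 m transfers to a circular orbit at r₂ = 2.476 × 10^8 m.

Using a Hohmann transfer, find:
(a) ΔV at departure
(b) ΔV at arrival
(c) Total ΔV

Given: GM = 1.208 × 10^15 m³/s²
r₁ = 4.589 × 10^7 m
r₂ = 2.476 × 10^8 m
GM = 1.208 × 10^15 m³/s²
Transfer ellipse: a_t = (r₁ + r₂)/2 = 1.46745 × 10^8 m
Circular speed at r₁: v₁ = √(GM/r₁) = 5130.67 m/s
Transfer speed at r₁ (periapsis): v₁ₜ = √(GM(2/r₁ − 1/a_t)) = 6664.51 m/s
(a) ΔV₁ = v₁ₜ − v₁ = 1533.83 m/s ≈ 1.534 km/s
Circular speed at r₂: v₂ = √(GM/r₂) = 2208.81 m/s
Transfer speed at r₂ (apoapsis): v₂ₜ = √(GM(2/r₂ − 1/a_t)) = 1235.19 m/s
(b) ΔV₂ = v₂ − v₂ₜ = 973.614 m/s ≈ 973.6 m/s
(c) ΔV_total = ΔV₁ + ΔV₂ = 2507.45 m/s ≈ 2.507 km/s

Final answer:
(a) ΔV₁ = 1.534 km/s
(b) ΔV₂ = 973.6 m/s
(c) ΔV_total = 2.507 km/s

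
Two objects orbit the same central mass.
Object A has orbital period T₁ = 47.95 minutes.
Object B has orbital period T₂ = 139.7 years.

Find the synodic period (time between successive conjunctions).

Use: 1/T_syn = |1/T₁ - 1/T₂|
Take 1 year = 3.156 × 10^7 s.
T₁ = 47.95 minutes = 2877 s
T₂ = 139.7 years = 4.40893 × 10^9 s
1/T₁ = 0.000347584 s⁻¹
1/T₂ = 2.26812 × 10^-10 s⁻¹
|1/T₁ − 1/T₂| = 0.000347584 s⁻¹
T_syn = 1 / |1/T₁ − 1/T₂| = 2877 s ≈ 47.95 minutes

Final answer: T_syn = 47.95 minutes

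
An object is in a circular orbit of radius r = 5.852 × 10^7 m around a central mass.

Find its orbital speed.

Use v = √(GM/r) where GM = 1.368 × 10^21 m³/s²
r = 5.852 × 10^7 m
GM = 1.368 × 10^21 m³/s²
GM/r = (1.368 × 10^21) / (5.852 × 10^7) = 2.33766 × 10^13 m²/s²
v = √(GM/r) = 4.83494 × 10^6 m/s ≈ 4835 km/s

Final answer: 4835 km/s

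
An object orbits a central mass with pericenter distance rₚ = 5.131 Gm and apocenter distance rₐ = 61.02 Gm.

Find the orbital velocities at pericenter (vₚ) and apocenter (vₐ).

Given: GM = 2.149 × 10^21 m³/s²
rₚ = 5.131 Gm = 5.131 × 10^9 m
rₐ = 61.02 Gm = 6.102 × 10^10 m
GM = 2.149 × 10^21 m³/s²
a = (rₚ + rₐ)/2 = 3.30755 × 10^10 m
Vis-viva: v² = GM (2/r − 1/a)
vₚ² = 2.149 × 10^21 × (3.89788 × 10^-10 − 3.02339 × 10^-11) = 7.72681 × 10^11 m²/s²
vₚ = 879023 m/s ≈ 879 km/s
vₐ² = 2.149 × 10^21 × (3.27761 × 10^-11 − 3.02339 × 10^-11) = 5.46336 × 10^9 m²/s²
vₐ = 73914.5 m/s ≈ 73.91 km/s

Final answer: vₚ = 879 km/s, vₐ = 73.91 km/s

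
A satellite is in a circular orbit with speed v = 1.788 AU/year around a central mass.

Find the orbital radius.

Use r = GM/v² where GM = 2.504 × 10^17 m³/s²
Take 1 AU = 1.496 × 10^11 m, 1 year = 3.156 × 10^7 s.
v = 1.788 AU/year = 8475.44 m/s
GM = 2.504 × 10^17 m³/s²
v² = 7.1833 × 10^7 m²/s²
r = GM/v² = (2.504 × 10^17) / (7.1833 × 10^7) = 3.48586 × 10^9 m ≈ 0.0233 AU

Final answer: 0.0233 AU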